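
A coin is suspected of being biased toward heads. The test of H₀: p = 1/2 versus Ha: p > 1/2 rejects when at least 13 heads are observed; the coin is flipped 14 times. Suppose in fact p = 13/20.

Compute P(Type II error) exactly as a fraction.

A Type II error is failing to reject when Ha holds: with p = 13/20, β = P(Y ≤ 12).
Adding the binomial probabilities P(Y=0)+…+P(Y=12) at p = 13/20 gives 1604780863168259917/1638400000000000000.

1604780863168259917/1638400000000000000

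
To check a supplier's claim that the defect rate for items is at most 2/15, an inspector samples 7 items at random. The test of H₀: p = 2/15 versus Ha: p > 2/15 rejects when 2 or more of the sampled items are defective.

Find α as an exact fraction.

1501316/6328125

Under H₀, K ~ Binomial(7, 2/15); the Type I error rate is P(K ≥ 2).
Via the complement, α = 1 − Σ_{j=0}^{1} C(7,j)(2/15)^j(13/15)^{7-j} = 1501316/6328125.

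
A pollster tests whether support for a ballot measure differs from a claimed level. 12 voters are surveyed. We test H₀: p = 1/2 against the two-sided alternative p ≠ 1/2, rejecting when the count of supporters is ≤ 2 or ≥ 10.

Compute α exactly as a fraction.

The significance level is the null-hypothesis probability of the rejection region {≤2} ∪ {≥10}.
Each tail has probability (1 + 12 + 66)/4096; doubling gives α = 158/4096 = 79/2048.

79/2048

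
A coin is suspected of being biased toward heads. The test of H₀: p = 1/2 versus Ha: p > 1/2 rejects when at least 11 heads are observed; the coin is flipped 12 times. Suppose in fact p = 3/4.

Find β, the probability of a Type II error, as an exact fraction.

Under the alternative p = 3/4, K ~ Binomial(12, 3/4); β is the probability the test does not reject, P(K < 11).
Adding the binomial probabilities P(K=0)+…+P(K=10) at p = 3/4 gives 14120011/16777216.

14120011/16777216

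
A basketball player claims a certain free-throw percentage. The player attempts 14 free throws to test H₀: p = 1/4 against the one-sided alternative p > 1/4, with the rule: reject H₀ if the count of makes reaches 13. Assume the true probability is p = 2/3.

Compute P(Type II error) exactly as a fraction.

4651897/4782969

A Type II error is failing to reject when Ha holds: with p = 2/3, β = P(K ≤ 12).
Adding the binomial probabilities P(K=0)+…+P(K=12) at p = 2/3 gives 4651897/4782969.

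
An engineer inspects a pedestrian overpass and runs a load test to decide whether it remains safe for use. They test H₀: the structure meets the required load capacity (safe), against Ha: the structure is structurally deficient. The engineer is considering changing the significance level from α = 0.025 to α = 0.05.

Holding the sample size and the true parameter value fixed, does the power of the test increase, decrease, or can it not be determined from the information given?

It increases.

With a larger α the critical value moves toward the center, so more of the Ha sampling distribution lies in the rejection region.
Since power = 1 − β and β decreases, power increases.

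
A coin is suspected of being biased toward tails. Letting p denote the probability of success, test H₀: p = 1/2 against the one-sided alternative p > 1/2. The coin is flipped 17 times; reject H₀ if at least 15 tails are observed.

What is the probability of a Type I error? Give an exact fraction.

77/65536

The Type I error probability is α = P(X ≥ 15) computed under H₀, where X ~ Binomial(17, 1/2).
Summing the upper tail: (136 + 17 + 1) / 2^17 = 154/131072 = 77/65536.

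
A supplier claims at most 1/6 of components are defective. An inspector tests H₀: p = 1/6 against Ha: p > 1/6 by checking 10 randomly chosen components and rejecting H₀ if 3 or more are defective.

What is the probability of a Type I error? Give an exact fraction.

The significance level is the probability, assuming p = 1/6, of seeing 3 or more defectives in 10 draws.
Computing the lower-tail complement: 1 − 1953125/2519424 = 566299/2519424.

566299/2519424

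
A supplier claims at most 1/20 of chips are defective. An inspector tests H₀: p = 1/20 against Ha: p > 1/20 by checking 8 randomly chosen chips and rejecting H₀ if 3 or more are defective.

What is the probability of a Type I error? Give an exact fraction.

The significance level is the probability, assuming p = 1/20, of seeing 3 or more defectives in 8 draws.
Computing the lower-tail complement: 1 − 25451821621/25600000000 = 148178379/25600000000.

148178379/25600000000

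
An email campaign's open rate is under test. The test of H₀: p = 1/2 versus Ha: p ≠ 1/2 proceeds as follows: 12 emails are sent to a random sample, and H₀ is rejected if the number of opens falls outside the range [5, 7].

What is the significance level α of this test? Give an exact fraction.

397/1024

The significance level is the null-hypothesis probability of the rejection region {≤4} ∪ {≥8}.
By symmetry, α = 2·P(K ≤ 4) = 2·(1 + 12 + 66 + 220 + 495)/4096 = 1588/4096 = 397/1024.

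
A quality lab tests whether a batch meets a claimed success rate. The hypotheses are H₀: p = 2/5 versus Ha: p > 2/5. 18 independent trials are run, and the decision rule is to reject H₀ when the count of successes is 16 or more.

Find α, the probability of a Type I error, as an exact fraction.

97583104/3814697265625

Under H₀, S ~ Binomial(18, 2/5), and α = P(S ≥ 16).
P(S ≥ 16) = Σ_{j=16}^{18} C(18,j)·(2/5)^j·(3/5)^{18-j} = 97583104/3814697265625.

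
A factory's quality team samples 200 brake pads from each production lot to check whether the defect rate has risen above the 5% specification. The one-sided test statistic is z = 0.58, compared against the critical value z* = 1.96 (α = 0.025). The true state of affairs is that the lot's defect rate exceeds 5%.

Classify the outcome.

The conventional null hypothesis is that the lot's defect rate is 5% (within specification).
Since z = 0.58 ≤ z* = 1.96, H₀ is not rejected.
H₀ is false (actually the lot's defect rate exceeds 5%).
Failing to reject a false H₀ is a Type II error.

Type II error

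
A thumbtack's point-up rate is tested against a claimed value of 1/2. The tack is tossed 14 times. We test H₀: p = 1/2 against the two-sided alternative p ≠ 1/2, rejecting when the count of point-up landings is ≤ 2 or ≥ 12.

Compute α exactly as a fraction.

The significance level is the null-hypothesis probability of the rejection region {≤2} ∪ {≥12}.
Each tail has probability (1 + 14 + 91)/16384; doubling gives α = 212/16384 = 53/4096.

53/4096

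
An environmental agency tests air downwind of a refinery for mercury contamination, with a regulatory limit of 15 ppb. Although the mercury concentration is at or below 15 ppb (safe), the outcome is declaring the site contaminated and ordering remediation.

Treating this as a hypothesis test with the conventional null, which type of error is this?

Type I error

The null hypothesis here is that the mercury concentration is at or below 15 ppb (safe).
'Declaring the site contaminated and ordering remediation' corresponds to rejecting H₀.
H₀ was rejected but H₀ is true — a Type I error (false positive).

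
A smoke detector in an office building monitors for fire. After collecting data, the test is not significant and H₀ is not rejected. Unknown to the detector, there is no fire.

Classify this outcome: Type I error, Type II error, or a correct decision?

The conventional null hypothesis here is that there is no fire.
The test retained a true H₀ — the decision matches the true state.

Neither — the decision is correct.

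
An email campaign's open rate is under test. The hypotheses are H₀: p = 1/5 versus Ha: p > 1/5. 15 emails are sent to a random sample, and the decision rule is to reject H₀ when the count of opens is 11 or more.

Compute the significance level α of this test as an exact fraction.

α = P(reject H₀ | H₀ true) = P(S ≥ 11 | p = 1/5), with S ~ Binomial(15, 1/5).
Adding the binomial terms for j = 11 through 15 with p = 1/5 yields 380301/30517578125.

380301/30517578125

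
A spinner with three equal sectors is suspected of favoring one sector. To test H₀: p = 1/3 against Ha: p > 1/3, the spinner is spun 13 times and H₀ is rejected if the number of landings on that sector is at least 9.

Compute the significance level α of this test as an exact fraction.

The Type I error probability is α = P(S ≥ 9) computed under H₀, where S ~ Binomial(13, 1/3).
P(S ≥ 9) = Σ_{j=9}^{13} C(13,j)·(1/3)^j·(2/3)^{13-j} = 521/59049.

521/59049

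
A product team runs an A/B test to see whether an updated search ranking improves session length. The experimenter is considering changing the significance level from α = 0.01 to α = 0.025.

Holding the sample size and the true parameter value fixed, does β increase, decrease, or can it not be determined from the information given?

With a larger α the critical value moves toward the center, so more of the Ha sampling distribution lies in the rejection region.

It decreases.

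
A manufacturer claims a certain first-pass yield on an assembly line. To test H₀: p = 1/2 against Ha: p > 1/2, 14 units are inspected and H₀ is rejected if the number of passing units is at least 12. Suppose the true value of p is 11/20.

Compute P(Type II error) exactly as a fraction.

805268516435735481/819200000000000000

A Type II error is failing to reject when Ha holds: with p = 11/20, β = P(Y ≤ 11).
Adding the binomial probabilities P(Y=0)+…+P(Y=11) at p = 11/20 gives 805268516435735481/819200000000000000.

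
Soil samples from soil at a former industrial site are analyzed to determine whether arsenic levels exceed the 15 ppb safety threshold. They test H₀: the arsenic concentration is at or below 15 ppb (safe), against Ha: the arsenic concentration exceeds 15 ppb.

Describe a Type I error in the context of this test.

A Type I error is rejecting H₀ when H₀ is true.
Here that means declaring the site contaminated and ordering remediation when actually the arsenic concentration is at or below 15 ppb (safe).

A Type I error would mean concluding that the arsenic concentration exceeds 15 ppb when in fact the arsenic concentration is at or below 15 ppb (safe).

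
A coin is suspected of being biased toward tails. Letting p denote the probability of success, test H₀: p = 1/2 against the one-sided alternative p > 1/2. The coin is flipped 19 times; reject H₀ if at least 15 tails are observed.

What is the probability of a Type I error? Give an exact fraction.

1259/131072

α = P(reject H₀ | H₀ true) = P(S ≥ 15 | p = 1/2), with S ~ Binomial(19, 1/2).
That's C(19,15) + C(19,16) + C(19,17) + C(19,18) + C(19,19) over 2^19, i.e. (3876 + 969 + 171 + 19 + 1)/524288 = 5036/524288 = 1259/131072.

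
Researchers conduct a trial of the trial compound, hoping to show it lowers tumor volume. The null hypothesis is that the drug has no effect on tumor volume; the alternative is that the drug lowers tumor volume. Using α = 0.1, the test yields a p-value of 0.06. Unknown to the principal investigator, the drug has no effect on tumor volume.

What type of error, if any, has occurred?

Type I error

Since p = 0.06 < α = 0.1, H₀ is rejected.
H₀ is true (actually the drug has no effect on tumor volume).
Rejecting a true H₀ is a Type I error.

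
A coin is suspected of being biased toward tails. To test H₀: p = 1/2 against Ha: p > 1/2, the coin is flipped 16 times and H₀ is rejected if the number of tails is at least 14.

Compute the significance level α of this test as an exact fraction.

137/65536

α = P(reject H₀ | H₀ true) = P(Y ≥ 14 | p = 1/2), with Y ~ Binomial(16, 1/2).
P(Y ≥ 14) = [C(16,14) + C(16,15) + C(16,16)] / 2^16 = (120 + 16 + 1) / 65536 = 137/65536.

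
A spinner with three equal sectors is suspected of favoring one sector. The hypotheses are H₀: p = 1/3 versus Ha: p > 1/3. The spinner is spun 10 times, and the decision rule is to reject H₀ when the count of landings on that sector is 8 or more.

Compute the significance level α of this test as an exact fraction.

67/19683

α = P(reject H₀ | H₀ true) = P(K ≥ 8 | p = 1/3), with K ~ Binomial(10, 1/3).
Summing C(10,j)(1/3)^j(2/3)^{10−j} for j = 8,…,10 gives 67/19683.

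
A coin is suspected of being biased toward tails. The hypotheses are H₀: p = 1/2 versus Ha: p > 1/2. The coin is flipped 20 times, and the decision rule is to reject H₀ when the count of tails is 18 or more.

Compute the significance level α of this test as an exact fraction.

211/1048576

α = P(reject H₀ | H₀ true) = P(Y ≥ 18 | p = 1/2), with Y ~ Binomial(20, 1/2).
P(Y ≥ 18) = [C(20,18) + C(20,19) + C(20,20)] / 2^20 = (190 + 20 + 1) / 1048576 = 211/1048576.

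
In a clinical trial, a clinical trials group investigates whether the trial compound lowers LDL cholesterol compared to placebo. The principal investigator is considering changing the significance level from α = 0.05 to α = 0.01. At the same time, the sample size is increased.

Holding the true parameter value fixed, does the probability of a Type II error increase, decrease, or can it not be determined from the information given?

Cannot be determined from the information given.

The first change alone would make β increase; the second alone would make β decrease. Which effect dominates depends on the magnitudes, which are not given.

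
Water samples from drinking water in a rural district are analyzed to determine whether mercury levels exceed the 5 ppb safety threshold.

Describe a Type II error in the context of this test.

With the conventional null hypothesis that the mercury concentration is at or below 5 ppb (safe):
A Type II error is failing to reject H₀ when H₀ is false.
Here that means certifying the site as safe when actually the mercury concentration exceeds 5 ppb.

A Type II error would mean concluding that the mercury concentration is at or below 5 ppb (safe) (or at least failing to establish that the mercury concentration exceeds 5 ppb) when in fact the mercury concentration exceeds 5 ppb.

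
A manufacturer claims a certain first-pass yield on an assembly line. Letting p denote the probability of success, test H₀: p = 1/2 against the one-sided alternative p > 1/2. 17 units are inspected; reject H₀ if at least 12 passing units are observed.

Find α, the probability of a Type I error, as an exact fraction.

4701/65536

Under H₀, S ~ Binomial(17, 1/2), and α = P(S ≥ 12).
That's C(17,12) + C(17,13) + C(17,14) + C(17,15) + C(17,16) + C(17,17) over 2^17, i.e. (6188 + 2380 + 680 + 136 + 17 + 1)/131072 = 9402/131072 = 4701/65536.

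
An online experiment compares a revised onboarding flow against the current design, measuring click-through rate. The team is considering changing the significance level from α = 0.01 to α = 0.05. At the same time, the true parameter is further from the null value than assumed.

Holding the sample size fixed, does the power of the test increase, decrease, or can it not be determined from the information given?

It increases.

A larger α widens the rejection region, so when the alternative is true more outcomes lead to rejection — failing to reject becomes less likely. A bigger departure from H₀ is easier for the test to detect, so it fails to reject less often. Both changes push β in the same direction.
Since power = 1 − β and β decreases, power increases.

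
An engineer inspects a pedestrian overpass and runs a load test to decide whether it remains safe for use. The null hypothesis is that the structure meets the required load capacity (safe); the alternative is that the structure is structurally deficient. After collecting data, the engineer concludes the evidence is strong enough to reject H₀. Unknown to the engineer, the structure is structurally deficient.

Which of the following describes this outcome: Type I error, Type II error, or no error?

No error — this is a correct decision.

The test rejected a false H₀ — the decision matches the true state.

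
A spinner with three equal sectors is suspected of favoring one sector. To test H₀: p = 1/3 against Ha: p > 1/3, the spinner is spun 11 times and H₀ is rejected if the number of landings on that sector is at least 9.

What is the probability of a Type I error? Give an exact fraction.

Under H₀, K ~ Binomial(11, 1/3), and α = P(K ≥ 9).
Adding the binomial terms for j = 9 through 11 with p = 1/3 yields 1/729.

1/729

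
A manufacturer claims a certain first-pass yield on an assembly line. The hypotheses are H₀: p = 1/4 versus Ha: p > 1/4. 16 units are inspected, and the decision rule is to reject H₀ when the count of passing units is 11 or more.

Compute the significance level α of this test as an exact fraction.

1225093/4294967296

Under H₀, X ~ Binomial(16, 1/4), and α = P(X ≥ 11).
Adding the binomial terms for j = 11 through 16 with p = 1/4 yields 1225093/4294967296.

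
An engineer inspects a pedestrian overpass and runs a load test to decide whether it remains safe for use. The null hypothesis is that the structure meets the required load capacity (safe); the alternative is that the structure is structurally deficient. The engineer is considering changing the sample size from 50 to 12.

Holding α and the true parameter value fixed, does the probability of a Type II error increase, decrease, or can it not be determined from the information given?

A smaller sample increases the standard error, so the sampling distributions under H₀ and Ha overlap more.

It increases.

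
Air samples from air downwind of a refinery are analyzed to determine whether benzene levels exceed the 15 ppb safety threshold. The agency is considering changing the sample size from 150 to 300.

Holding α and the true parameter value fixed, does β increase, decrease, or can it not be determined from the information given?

A larger sample reduces the standard error, pulling the sampling distribution under Ha further from the non-rejection region.

It decreases.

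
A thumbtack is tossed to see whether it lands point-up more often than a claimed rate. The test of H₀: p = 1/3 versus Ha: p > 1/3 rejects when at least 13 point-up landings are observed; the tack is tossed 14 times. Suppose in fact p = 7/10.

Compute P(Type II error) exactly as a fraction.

A Type II error is failing to reject when Ha holds: with p = 7/10, β = P(K ≤ 12).
Adding the binomial probabilities P(K=0)+…+P(K=12) at p = 7/10 gives 95252438490057/100000000000000.

95252438490057/100000000000000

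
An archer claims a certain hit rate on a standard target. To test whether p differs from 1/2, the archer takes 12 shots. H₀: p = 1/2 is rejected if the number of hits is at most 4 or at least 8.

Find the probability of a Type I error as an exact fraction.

397/1024

α = P(Y ≤ 4 or Y ≥ 8 | p = 1/2), Y ~ Binomial(12, 1/2).
The two tails are symmetric, so α = 2·(1 + 12 + 66 + 220 + 495)/2^12 = 1588/4096 = 397/1024.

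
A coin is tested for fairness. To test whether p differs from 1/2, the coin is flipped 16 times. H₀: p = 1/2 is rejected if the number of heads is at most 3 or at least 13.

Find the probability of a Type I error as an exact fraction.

α = P(X ≤ 3 or X ≥ 13 | p = 1/2), X ~ Binomial(16, 1/2).
Each tail has probability (1 + 16 + 120 + 560)/65536; doubling gives α = 1394/65536 = 697/32768.

697/32768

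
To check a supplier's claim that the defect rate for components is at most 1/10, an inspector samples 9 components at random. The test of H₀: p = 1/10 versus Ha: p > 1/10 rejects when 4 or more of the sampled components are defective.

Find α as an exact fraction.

4165547/500000000

Under H₀, S ~ Binomial(9, 1/10); the Type I error rate is P(S ≥ 4).
α = 1 − P(S ≤ 3) = 1 − 495834453/500000000 = 4165547/500000000.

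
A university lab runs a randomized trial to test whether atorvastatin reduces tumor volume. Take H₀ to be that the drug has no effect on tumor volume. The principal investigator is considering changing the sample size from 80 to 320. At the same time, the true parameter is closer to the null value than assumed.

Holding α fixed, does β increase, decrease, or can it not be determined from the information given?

Cannot be determined from the information given.

The first change alone would make β decrease; the second alone would make β increase. Which effect dominates depends on the magnitudes, which are not given.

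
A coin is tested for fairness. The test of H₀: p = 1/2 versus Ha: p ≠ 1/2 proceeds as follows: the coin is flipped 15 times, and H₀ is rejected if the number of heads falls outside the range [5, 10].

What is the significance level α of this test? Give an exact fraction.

Under H₀, Y ~ Binomial(15, 1/2); α is the probability of landing in either tail, P(Y ≤ 4) + P(Y ≥ 11).
Each tail has probability (1 + 15 + 105 + 455 + 1365)/32768; doubling gives α = 3882/32768 = 1941/16384.

1941/16384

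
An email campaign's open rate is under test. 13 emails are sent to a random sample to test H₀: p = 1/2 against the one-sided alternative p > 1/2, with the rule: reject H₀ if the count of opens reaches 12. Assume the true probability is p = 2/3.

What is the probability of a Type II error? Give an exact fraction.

510961/531441

A Type II error is failing to reject when Ha holds: with p = 2/3, β = P(S ≤ 11).
Adding the binomial probabilities P(S=0)+…+P(S=11) at p = 2/3 gives 510961/531441.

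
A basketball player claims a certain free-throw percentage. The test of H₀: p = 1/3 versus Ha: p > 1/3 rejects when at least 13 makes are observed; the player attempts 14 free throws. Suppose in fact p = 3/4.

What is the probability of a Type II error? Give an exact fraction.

241331965/268435456

Under the alternative p = 3/4, S ~ Binomial(14, 3/4); β is the probability the test does not reject, P(S < 13).
Adding the binomial probabilities P(S=0)+…+P(S=12) at p = 3/4 gives 241331965/268435456.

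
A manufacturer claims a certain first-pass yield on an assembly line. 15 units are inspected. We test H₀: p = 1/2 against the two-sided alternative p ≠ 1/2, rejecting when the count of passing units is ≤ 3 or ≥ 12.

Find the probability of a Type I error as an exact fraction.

The significance level is the null-hypothesis probability of the rejection region {≤3} ∪ {≥12}.
By symmetry, α = 2·P(S ≤ 3) = 2·(1 + 15 + 105 + 455)/32768 = 1152/32768 = 9/256.

9/256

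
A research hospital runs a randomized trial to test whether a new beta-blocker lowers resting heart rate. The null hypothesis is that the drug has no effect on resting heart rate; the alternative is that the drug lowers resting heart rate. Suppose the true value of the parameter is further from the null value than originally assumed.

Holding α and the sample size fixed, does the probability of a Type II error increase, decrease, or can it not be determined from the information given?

It decreases.

The further the true parameter sits from the null value, the more of the Ha sampling distribution falls in the rejection region.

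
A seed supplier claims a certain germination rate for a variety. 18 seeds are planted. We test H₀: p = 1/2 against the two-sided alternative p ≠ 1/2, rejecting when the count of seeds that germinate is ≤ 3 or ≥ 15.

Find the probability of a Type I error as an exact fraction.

α = P(X ≤ 3 or X ≥ 15 | p = 1/2), X ~ Binomial(18, 1/2).
Each tail has probability (1 + 18 + 153 + 816)/262144; doubling gives α = 1976/262144 = 247/32768.

247/32768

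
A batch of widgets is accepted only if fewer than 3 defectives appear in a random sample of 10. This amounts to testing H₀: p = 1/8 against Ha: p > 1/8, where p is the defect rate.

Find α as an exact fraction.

The significance level is the probability, assuming p = 1/8, of seeing 3 or more defectives in 10 draws.
α = 1 − P(X ≤ 2) = 1 − 236356841/268435456 = 32078615/268435456.

32078615/268435456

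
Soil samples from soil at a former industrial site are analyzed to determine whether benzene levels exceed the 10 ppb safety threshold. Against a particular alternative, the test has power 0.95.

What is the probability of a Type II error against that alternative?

Power = 1 − β, so β = 1 − 0.95 = 0.05.

0.05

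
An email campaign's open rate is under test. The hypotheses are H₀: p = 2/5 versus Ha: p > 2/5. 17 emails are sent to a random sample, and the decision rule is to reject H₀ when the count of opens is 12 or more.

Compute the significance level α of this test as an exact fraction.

8082735104/762939453125

Under H₀, K ~ Binomial(17, 2/5), and α = P(K ≥ 12).
Adding the binomial terms for j = 12 through 17 with p = 2/5 yields 8082735104/762939453125.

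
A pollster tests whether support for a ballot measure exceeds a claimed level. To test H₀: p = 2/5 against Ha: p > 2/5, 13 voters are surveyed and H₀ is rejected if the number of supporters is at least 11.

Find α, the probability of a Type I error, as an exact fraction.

1605632/1220703125

α = P(reject H₀ | H₀ true) = P(K ≥ 11 | p = 2/5), with K ~ Binomial(13, 2/5).
Adding the binomial terms for j = 11 through 13 with p = 2/5 yields 1605632/1220703125.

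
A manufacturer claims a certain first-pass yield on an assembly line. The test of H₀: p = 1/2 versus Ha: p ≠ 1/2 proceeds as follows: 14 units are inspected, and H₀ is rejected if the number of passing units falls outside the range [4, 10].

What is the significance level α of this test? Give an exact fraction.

The significance level is the null-hypothesis probability of the rejection region {≤3} ∪ {≥11}.
The two tails are symmetric, so α = 2·(1 + 14 + 91 + 364)/2^14 = 940/16384 = 235/4096.

235/4096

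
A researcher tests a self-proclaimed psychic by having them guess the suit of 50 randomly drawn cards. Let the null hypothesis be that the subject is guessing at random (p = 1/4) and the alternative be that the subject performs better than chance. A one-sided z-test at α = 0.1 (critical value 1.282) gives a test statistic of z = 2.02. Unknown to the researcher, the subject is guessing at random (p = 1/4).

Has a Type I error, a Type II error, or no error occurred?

Since z = 2.02 > z* = 1.282, H₀ is rejected.
H₀ is true (actually the subject is guessing at random (p = 1/4)).
Rejecting a true H₀ is a Type I error.

Type I error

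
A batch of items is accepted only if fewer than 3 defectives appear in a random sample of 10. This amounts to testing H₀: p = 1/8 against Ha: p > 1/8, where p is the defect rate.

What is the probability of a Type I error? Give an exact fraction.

Under H₀, X ~ Binomial(10, 1/8); the Type I error rate is P(X ≥ 3).
Computing the lower-tail complement: 1 − 236356841/268435456 = 32078615/268435456.

32078615/268435456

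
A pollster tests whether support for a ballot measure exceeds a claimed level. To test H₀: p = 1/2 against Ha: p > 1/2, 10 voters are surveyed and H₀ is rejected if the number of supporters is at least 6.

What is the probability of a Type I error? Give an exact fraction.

193/512

α = P(reject H₀ | H₀ true) = P(S ≥ 6 | p = 1/2), with S ~ Binomial(10, 1/2).
That's C(10,6) + C(10,7) + C(10,8) + C(10,9) + C(10,10) over 2^10, i.e. (210 + 120 + 45 + 10 + 1)/1024 = 386/1024 = 193/512.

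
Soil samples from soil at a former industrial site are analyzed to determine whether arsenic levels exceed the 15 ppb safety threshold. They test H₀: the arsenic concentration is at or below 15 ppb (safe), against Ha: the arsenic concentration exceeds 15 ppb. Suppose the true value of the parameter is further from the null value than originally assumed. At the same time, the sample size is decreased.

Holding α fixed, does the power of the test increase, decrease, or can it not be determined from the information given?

The first change alone would make β decrease; the second alone would make β increase. Which effect dominates depends on the magnitudes, which are not given.
Since power = 1 − β, the effect on power is likewise indeterminate.

Cannot be determined from the information given.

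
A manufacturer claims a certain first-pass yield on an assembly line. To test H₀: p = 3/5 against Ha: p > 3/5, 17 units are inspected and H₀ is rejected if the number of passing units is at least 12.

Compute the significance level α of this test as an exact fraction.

201363526341/762939453125

Under H₀, S ~ Binomial(17, 3/5), and α = P(S ≥ 12).
P(S ≥ 12) = Σ_{j=12}^{17} C(17,j)·(3/5)^j·(2/5)^{17-j} = 201363526341/762939453125.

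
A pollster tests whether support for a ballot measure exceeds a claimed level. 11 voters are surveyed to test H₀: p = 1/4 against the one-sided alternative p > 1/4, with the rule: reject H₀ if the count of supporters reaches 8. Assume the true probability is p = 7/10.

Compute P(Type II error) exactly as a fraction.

β = P(fail to reject H₀ | Ha true) = P(X ≤ 7 | p = 7/10), X ~ Binomial(11, 7/10).
Equivalently, β = 1 − P(X ≥ 8) = 1076094153/2500000000.

1076094153/2500000000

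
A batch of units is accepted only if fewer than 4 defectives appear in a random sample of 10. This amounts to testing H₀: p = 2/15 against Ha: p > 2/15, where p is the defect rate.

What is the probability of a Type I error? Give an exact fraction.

6543935072/192216796875

Under H₀, K ~ Binomial(10, 2/15); the Type I error rate is P(K ≥ 4).
Via the complement, α = 1 − Σ_{j=0}^{3} C(10,j)(2/15)^j(13/15)^{10-j} = 6543935072/192216796875.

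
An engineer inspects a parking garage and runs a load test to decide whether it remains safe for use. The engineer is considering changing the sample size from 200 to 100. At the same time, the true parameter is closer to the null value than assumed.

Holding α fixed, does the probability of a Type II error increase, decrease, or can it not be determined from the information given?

A smaller sample increases the standard error, so the sampling distributions under H₀ and Ha overlap more. A smaller departure from H₀ means the test statistic under Ha is distributed closer to where it would be under H₀; rejection becomes less likely. Both changes push β in the same direction.

It increases.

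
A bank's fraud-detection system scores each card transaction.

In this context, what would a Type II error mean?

With the conventional null hypothesis that the transaction is legitimate:
A Type II error is failing to reject H₀ when H₀ is false.
Here that means approving the transaction when actually the transaction is fraudulent.

A Type II error would mean concluding that the transaction is legitimate (or at least failing to establish that the transaction is fraudulent) when in fact the transaction is fraudulent.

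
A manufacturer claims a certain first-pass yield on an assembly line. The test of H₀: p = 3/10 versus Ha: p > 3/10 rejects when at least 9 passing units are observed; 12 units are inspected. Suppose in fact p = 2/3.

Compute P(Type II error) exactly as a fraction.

107515/177147

A Type II error is failing to reject when Ha holds: with p = 2/3, β = P(S ≤ 8).
Summing C(12,j)·(2/3)^j·(1/3)^{12-j} for j = 0..8 gives 107515/177147.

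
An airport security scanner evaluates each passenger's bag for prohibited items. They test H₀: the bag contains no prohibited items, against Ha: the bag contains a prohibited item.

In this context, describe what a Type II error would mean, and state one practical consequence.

A Type II error is failing to reject H₀ when H₀ is false.
Here that means letting the bag through when actually the bag contains a prohibited item.

A Type II error would mean concluding that the bag contains no prohibited items (or at least failing to establish that the bag contains a prohibited item) when in fact the bag contains a prohibited item. Consequence: a prohibited item passes through security undetected.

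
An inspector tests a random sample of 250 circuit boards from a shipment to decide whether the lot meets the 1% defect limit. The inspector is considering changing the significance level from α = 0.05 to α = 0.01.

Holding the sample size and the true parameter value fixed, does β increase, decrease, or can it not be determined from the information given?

It increases.

Lowering α raises the bar for rejection; under Ha, the test now fails to reject on outcomes it previously would have rejected.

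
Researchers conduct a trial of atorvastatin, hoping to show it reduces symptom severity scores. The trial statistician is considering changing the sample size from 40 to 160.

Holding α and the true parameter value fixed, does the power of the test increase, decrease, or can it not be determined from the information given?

It increases.

A larger sample reduces the standard error, pulling the sampling distribution under Ha further from the non-rejection region.
Since power = 1 − β and β decreases, power increases.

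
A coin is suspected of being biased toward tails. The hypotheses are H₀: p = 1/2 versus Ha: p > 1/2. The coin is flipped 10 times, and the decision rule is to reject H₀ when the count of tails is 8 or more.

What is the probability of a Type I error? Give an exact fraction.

Under H₀, K ~ Binomial(10, 1/2), and α = P(K ≥ 8).
Summing the upper tail: (45 + 10 + 1) / 2^10 = 56/1024 = 7/128.

7/128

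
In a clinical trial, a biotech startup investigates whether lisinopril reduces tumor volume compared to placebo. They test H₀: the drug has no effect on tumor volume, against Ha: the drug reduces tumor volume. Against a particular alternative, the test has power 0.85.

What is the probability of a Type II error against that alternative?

0.15

Power = 1 − β, so β = 1 − 0.85 = 0.15.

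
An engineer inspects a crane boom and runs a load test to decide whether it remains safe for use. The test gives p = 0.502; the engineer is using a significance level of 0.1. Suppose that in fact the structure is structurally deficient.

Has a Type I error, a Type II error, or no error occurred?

Type II error

The conventional null hypothesis is that the structure meets the required load capacity (safe).
Since p = 0.502 ≥ α = 0.1, H₀ is not rejected.
H₀ is false (actually the structure is structurally deficient).
Failing to reject a false H₀ is a Type II error.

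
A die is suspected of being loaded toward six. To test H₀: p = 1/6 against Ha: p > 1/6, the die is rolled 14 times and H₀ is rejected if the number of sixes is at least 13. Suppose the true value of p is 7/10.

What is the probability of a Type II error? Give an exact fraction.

β = P(fail to reject H₀ | Ha true) = P(K ≤ 12 | p = 7/10), K ~ Binomial(14, 7/10).
Summing C(14,j)·(7/10)^j·(3/10)^{14-j} for j = 0..12 gives 95252438490057/100000000000000.

95252438490057/100000000000000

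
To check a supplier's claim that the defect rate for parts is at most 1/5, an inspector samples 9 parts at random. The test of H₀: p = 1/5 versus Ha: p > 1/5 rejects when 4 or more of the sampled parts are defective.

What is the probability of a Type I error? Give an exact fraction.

The significance level is the probability, assuming p = 1/5, of seeing 4 or more defectives in 9 draws.
α = 1 − P(S ≤ 3) = 1 − 1785856/1953125 = 167269/1953125.

167269/1953125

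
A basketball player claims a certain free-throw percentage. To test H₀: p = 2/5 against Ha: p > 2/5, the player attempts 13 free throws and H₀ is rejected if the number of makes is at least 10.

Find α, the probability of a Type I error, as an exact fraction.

1902592/244140625

The Type I error probability is α = P(X ≥ 10) computed under H₀, where X ~ Binomial(13, 2/5).
P(X ≥ 10) = Σ_{j=10}^{13} C(13,j)·(2/5)^j·(3/5)^{13-j} = 1902592/244140625.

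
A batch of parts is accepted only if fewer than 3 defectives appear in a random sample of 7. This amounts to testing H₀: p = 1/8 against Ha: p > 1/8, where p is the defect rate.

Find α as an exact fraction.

97119/2097152

Under H₀, X ~ Binomial(7, 1/8); the Type I error rate is P(X ≥ 3).
α = 1 − P(X ≤ 2) = 1 − 2000033/2097152 = 97119/2097152.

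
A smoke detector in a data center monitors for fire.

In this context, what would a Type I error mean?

A Type I error would mean concluding that there is a fire when in fact there is no fire.

With the conventional null hypothesis that there is no fire:
A Type I error is rejecting H₀ when H₀ is true.
Here that means sounding the alarm and evacuating the building when actually there is no fire.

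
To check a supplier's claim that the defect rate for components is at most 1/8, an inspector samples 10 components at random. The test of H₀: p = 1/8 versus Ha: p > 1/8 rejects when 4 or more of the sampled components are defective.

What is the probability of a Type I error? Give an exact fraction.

Under H₀, S ~ Binomial(10, 1/8); the Type I error rate is P(S ≥ 4).
α = 1 − P(S ≤ 3) = 1 − 261063131/268435456 = 7372325/268435456.

7372325/268435456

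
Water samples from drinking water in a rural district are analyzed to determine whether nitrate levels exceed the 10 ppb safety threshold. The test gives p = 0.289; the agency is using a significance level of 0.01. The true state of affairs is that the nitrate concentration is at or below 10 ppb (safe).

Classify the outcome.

The conventional null hypothesis is that the nitrate concentration is at or below 10 ppb (safe).
Since p = 0.289 ≥ α = 0.01, H₀ is not rejected.
H₀ is true (actually the nitrate concentration is at or below 10 ppb (safe)).
The decision matches the true state — no error.

No error — this is a correct decision.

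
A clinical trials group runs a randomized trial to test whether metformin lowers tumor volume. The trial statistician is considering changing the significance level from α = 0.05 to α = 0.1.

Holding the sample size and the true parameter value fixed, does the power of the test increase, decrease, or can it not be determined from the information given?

Relaxing α lowers the evidence threshold; under Ha, outcomes that previously fell short now trigger rejection.
Since power = 1 − β and β decreases, power increases.

It increases.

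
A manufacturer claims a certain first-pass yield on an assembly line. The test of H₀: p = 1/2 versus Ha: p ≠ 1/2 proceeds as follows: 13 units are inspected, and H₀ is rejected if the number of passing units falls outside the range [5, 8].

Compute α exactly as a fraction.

The significance level is the null-hypothesis probability of the rejection region {≤4} ∪ {≥9}.
Each tail has probability (1 + 13 + 78 + 286 + 715)/8192; doubling gives α = 2186/8192 = 1093/4096.

1093/4096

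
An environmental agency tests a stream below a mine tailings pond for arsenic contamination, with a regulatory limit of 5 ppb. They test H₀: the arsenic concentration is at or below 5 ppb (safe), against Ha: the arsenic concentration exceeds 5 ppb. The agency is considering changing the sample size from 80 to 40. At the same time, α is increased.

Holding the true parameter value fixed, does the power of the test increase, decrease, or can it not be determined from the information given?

Cannot be determined from the information given.

The first change alone would make β increase; the second alone would make β decrease. Which effect dominates depends on the magnitudes, which are not given.
Since power = 1 − β, the effect on power is likewise indeterminate.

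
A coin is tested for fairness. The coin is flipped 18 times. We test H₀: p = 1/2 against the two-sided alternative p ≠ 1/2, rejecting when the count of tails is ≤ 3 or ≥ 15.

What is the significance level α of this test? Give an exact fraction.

Under H₀, Y ~ Binomial(18, 1/2); α is the probability of landing in either tail, P(Y ≤ 3) + P(Y ≥ 15).
The two tails are symmetric, so α = 2·(1 + 18 + 153 + 816)/2^18 = 1976/262144 = 247/32768.

247/32768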